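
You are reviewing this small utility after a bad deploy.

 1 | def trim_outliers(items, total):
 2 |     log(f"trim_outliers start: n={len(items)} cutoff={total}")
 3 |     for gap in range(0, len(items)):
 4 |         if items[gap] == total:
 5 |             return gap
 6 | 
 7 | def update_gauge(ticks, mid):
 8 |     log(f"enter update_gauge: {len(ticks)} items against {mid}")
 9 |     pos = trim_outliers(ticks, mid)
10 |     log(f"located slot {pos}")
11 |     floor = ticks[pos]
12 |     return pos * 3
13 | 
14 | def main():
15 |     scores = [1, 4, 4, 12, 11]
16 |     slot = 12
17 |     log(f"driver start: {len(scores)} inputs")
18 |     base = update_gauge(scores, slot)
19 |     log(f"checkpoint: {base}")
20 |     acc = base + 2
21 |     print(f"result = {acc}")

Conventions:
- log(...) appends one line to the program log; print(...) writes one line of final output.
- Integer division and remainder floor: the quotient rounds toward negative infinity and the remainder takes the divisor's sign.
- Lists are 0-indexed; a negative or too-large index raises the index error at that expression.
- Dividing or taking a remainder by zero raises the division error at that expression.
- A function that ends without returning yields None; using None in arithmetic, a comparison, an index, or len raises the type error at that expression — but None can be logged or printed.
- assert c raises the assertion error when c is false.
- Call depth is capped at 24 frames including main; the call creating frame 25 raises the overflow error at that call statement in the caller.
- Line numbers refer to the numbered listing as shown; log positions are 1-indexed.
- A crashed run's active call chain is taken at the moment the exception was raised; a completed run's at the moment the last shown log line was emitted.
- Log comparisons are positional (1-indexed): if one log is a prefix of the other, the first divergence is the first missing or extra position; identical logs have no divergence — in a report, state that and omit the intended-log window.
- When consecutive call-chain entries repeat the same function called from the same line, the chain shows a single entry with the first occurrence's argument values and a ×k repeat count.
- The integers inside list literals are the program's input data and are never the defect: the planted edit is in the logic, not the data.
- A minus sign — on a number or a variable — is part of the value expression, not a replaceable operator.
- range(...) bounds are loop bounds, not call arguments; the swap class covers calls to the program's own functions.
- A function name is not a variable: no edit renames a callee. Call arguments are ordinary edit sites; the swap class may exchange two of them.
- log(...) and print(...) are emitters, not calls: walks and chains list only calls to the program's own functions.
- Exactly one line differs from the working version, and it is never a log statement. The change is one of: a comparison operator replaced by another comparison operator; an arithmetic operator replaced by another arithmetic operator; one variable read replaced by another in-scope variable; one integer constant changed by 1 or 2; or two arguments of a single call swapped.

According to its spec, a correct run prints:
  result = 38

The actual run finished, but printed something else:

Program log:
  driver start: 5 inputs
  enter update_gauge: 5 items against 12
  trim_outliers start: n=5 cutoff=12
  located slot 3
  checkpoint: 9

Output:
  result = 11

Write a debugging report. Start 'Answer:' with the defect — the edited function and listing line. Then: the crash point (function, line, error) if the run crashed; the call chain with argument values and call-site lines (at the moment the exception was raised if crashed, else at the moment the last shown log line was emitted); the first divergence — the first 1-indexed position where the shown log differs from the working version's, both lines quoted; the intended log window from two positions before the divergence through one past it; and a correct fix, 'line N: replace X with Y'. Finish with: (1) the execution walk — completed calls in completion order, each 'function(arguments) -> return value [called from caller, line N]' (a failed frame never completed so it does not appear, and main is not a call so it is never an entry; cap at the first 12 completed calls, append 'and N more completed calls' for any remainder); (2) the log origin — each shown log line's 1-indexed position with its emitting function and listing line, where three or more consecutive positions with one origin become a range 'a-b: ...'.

Answer: the defect is in update_gauge at line 12.
Core observation: Position 5 is the first bad log line: 'checkpoint: 9' should read 'checkpoint: 36'.
Call chain: main.
First divergence: at position 5 the run shows 'checkpoint: 9' where the working version logs 'checkpoint: 36'.
Intended log window:
  3: trim_outliers start: n=5 cutoff=12
  4: located slot 3
  5: checkpoint: 36
Execution walk:
  trim_outliers([1, 4, 4, 12, 11], 12) -> 3  [called from update_gauge, line 9]
  update_gauge([1, 4, 4, 12, 11], 12) -> 9  [called from main, line 18]
Log line origins:
  1: from main, line 17
  2: from update_gauge, line 8
  3: from trim_outliers, line 2
  4: from update_gauge, line 10
  5: from main, line 19
A correct fix: line 12: replace `pos` with `floor`.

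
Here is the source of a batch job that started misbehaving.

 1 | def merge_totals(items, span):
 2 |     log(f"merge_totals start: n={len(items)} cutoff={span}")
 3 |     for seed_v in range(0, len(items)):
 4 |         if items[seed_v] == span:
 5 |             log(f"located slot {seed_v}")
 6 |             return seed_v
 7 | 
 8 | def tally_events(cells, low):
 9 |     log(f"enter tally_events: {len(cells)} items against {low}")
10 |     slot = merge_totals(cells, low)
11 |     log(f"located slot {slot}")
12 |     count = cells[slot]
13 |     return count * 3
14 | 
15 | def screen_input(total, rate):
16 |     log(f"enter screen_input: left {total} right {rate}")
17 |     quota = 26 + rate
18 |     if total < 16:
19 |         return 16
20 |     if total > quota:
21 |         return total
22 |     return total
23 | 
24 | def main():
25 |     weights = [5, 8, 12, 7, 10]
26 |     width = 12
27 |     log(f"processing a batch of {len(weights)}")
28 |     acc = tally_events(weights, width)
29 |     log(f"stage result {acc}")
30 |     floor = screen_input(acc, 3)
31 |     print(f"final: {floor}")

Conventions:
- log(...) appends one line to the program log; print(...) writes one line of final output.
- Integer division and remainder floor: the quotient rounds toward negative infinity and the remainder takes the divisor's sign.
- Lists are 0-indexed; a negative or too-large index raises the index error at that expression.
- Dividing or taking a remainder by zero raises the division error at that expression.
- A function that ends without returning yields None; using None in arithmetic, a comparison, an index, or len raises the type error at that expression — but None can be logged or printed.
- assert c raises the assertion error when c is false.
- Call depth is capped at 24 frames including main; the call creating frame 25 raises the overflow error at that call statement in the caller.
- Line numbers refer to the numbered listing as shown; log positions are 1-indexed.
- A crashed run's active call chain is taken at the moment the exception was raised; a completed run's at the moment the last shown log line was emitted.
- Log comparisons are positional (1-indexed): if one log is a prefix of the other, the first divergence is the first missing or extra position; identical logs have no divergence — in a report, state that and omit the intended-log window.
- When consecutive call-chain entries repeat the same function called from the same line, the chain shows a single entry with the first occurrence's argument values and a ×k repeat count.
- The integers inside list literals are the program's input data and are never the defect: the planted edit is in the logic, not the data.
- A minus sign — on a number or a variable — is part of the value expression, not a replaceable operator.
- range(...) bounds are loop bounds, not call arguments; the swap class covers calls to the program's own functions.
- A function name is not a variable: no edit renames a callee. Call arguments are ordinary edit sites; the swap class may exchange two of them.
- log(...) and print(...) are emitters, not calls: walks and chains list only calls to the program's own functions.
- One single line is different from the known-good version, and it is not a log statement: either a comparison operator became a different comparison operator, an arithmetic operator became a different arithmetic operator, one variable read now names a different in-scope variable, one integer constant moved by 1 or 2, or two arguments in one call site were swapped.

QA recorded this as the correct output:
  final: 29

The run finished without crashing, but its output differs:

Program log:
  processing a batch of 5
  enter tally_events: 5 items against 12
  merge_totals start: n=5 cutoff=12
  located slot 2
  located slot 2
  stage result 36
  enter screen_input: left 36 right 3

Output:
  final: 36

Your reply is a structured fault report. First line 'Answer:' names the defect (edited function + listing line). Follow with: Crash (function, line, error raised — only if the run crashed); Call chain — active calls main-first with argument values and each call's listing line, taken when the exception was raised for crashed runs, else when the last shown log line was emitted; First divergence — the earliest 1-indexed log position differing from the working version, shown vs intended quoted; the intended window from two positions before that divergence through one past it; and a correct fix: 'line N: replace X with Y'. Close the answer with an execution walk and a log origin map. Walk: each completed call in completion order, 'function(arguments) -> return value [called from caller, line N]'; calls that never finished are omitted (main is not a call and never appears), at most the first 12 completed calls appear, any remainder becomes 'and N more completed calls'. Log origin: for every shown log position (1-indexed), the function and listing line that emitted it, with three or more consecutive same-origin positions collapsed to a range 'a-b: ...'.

Answer: the defect is in screen_input at line 21.
Key observation: The two runs log identically and part ways only at the printed values.
Call chain: main -> screen_input(36, 3) (called at line 30).
First divergence: there is none — every log position agrees.
Execution walk:
  merge_totals([5, 8, 12, 7, 10], 12) -> 2  [called from tally_events, line 10]
  tally_events([5, 8, 12, 7, 10], 12) -> 36  [called from main, line 28]
  screen_input(36, 3) -> 36  [called from main, line 30]
Origin of each log line:
  1: emitted by main (line 27)
  2: emitted by tally_events (line 9)
  3: emitted by merge_totals (line 2)
  4: emitted by merge_totals (line 5)
  5: emitted by tally_events (line 11)
  6: emitted by main (line 29)
  7: emitted by screen_input (line 16)
A correct fix: line 21: replace `total` with `quota`.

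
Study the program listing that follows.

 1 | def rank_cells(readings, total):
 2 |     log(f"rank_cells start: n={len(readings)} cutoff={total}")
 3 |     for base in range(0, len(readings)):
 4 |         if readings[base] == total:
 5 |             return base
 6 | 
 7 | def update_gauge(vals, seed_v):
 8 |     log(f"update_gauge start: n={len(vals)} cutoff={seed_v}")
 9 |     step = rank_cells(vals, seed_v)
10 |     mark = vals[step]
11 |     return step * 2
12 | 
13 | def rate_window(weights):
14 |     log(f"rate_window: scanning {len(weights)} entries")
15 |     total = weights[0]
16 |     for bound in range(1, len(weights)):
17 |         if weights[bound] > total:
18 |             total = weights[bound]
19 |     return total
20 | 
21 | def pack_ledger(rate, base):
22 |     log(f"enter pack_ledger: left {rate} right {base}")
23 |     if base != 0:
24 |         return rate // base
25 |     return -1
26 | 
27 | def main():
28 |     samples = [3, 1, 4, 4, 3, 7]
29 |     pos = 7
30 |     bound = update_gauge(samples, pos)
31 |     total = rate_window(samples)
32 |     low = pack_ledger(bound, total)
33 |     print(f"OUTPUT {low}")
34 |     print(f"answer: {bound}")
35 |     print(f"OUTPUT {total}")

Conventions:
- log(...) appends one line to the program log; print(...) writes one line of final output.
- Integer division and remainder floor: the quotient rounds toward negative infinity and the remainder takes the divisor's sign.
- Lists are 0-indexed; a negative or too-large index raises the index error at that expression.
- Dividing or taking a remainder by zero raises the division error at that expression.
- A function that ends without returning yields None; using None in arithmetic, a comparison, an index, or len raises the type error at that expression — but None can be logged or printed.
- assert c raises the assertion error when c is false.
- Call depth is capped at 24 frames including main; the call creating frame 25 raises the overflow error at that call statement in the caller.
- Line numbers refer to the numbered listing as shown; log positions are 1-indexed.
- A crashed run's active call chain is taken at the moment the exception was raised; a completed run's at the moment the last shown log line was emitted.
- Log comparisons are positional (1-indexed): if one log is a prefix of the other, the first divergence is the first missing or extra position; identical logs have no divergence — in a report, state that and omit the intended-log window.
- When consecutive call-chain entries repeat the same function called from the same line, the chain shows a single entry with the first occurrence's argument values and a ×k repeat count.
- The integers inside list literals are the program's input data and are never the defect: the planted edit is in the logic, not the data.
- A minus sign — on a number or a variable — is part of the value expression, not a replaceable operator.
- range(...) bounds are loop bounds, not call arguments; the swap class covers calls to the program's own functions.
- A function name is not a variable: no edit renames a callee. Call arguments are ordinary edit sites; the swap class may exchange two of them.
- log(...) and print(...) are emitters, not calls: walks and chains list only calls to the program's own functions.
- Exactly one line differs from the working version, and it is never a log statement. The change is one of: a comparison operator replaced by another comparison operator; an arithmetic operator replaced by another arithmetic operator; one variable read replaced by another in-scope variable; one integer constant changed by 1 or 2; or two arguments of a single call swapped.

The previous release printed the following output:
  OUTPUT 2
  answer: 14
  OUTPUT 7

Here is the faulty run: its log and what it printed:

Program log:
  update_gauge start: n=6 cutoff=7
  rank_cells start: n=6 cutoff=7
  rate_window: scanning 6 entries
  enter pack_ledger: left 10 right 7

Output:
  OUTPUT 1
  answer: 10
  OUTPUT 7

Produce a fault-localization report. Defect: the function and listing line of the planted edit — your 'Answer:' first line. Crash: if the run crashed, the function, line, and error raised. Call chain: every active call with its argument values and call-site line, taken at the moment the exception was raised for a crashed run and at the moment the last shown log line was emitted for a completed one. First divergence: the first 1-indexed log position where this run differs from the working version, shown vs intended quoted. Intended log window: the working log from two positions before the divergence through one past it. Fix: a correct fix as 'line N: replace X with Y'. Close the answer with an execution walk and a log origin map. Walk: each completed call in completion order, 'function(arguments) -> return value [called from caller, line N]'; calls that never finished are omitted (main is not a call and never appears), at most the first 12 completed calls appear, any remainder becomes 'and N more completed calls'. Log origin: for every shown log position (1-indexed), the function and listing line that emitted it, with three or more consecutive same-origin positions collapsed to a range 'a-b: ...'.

Answer: the defect is in update_gauge at line 11.
Key observation: At log position 4 the runs split — shown 'enter pack_ledger: left 10 right 7', but the working version logs 'enter pack_ledger: left 14 right 7'.
Call chain: main -> pack_ledger(10, 7) (called at line 32).
First divergence: at position 4 the run shows 'enter pack_ledger: left 10 right 7' where the working version logs 'enter pack_ledger: left 14 right 7'.
Intended log window:
  2: rank_cells start: n=6 cutoff=7
  3: rate_window: scanning 6 entries
  4: enter pack_ledger: left 14 right 7
Execution walk:
  rank_cells([3, 1, 4, 4, 3, 7], 7) -> 5  [called from update_gauge, line 9]
  update_gauge([3, 1, 4, 4, 3, 7], 7) -> 10  [called from main, line 30]
  rate_window([3, 1, 4, 4, 3, 7]) -> 7  [called from main, line 31]
  pack_ledger(10, 7) -> 1  [called from main, line 32]
Log line origins:
  1: from update_gauge, line 8
  2: from rank_cells, line 2
  3: from rate_window, line 14
  4: from pack_ledger, line 22
A correct fix: line 11: replace `step` with `mark`.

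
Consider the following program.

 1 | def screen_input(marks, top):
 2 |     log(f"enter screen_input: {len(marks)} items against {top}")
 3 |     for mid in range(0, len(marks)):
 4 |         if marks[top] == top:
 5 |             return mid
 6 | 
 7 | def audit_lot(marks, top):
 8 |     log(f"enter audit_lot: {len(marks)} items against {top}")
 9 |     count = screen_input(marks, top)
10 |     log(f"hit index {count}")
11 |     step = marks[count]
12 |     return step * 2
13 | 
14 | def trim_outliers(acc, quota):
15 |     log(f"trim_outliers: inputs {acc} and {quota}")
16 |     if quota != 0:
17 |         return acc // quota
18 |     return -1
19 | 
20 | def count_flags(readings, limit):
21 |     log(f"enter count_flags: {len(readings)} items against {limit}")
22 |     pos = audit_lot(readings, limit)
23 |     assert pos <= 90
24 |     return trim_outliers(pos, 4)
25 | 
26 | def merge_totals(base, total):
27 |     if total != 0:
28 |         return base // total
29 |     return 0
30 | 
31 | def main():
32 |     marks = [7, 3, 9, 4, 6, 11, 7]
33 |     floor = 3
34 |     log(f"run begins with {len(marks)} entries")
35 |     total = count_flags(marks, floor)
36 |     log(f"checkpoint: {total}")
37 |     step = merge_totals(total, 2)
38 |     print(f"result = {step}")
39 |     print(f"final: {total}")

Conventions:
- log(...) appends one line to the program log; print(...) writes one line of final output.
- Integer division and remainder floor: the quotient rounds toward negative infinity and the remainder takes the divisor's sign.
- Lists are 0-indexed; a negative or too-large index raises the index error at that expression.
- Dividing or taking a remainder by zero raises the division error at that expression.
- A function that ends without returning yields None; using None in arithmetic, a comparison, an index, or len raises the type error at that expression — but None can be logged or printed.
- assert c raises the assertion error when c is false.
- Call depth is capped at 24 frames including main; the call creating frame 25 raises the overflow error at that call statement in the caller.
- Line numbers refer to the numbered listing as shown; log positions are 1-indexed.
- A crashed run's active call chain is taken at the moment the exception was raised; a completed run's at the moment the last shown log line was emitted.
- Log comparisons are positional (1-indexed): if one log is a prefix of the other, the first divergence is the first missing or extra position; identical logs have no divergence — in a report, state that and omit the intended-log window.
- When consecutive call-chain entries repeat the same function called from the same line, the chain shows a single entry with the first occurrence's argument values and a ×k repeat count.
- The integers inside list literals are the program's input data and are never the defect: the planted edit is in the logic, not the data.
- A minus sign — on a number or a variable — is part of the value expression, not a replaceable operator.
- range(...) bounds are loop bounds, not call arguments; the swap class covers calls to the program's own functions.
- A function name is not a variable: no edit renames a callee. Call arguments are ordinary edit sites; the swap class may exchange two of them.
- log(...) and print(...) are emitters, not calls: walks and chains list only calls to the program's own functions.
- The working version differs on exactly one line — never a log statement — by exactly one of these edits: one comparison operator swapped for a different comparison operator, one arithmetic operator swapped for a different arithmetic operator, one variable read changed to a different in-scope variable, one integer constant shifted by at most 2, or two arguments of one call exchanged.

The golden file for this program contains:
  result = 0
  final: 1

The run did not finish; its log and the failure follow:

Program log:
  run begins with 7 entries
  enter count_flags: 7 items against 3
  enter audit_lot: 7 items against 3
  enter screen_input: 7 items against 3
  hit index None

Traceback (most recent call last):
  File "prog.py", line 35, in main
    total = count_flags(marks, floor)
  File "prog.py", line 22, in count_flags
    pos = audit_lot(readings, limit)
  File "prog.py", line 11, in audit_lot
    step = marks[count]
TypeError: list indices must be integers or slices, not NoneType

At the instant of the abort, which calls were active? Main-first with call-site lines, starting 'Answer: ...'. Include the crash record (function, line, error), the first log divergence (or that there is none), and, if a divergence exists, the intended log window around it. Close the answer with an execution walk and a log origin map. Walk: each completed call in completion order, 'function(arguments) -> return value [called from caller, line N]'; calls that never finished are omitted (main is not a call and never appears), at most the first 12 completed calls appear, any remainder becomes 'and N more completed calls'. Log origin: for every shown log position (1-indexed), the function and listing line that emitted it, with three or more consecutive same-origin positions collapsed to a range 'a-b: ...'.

Answer: main -> count_flags (called at line 35) -> audit_lot (called at line 22).
Key fact: Position 5 is the first bad log line: 'hit index None' should read 'hit index 1'.
Crash: audit_lot, line 11, TypeError.
First divergence: position 5 — shown 'hit index None', intended 'hit index 1'.
Intended log window:
  3: enter audit_lot: 7 items against 3
  4: enter screen_input: 7 items against 3
  5: hit index 1
  6: trim_outliers: inputs 6 and 4
Execution walk:
  screen_input([7, 3, 9, 4, 6, 11, 7], 3) -> None  [called from audit_lot, line 9]
Log origins:
  1: emitted by main (line 34)
  2: emitted by count_flags (line 21)
  3: emitted by audit_lot (line 8)
  4: emitted by screen_input (line 2)
  5: emitted by audit_lot (line 10)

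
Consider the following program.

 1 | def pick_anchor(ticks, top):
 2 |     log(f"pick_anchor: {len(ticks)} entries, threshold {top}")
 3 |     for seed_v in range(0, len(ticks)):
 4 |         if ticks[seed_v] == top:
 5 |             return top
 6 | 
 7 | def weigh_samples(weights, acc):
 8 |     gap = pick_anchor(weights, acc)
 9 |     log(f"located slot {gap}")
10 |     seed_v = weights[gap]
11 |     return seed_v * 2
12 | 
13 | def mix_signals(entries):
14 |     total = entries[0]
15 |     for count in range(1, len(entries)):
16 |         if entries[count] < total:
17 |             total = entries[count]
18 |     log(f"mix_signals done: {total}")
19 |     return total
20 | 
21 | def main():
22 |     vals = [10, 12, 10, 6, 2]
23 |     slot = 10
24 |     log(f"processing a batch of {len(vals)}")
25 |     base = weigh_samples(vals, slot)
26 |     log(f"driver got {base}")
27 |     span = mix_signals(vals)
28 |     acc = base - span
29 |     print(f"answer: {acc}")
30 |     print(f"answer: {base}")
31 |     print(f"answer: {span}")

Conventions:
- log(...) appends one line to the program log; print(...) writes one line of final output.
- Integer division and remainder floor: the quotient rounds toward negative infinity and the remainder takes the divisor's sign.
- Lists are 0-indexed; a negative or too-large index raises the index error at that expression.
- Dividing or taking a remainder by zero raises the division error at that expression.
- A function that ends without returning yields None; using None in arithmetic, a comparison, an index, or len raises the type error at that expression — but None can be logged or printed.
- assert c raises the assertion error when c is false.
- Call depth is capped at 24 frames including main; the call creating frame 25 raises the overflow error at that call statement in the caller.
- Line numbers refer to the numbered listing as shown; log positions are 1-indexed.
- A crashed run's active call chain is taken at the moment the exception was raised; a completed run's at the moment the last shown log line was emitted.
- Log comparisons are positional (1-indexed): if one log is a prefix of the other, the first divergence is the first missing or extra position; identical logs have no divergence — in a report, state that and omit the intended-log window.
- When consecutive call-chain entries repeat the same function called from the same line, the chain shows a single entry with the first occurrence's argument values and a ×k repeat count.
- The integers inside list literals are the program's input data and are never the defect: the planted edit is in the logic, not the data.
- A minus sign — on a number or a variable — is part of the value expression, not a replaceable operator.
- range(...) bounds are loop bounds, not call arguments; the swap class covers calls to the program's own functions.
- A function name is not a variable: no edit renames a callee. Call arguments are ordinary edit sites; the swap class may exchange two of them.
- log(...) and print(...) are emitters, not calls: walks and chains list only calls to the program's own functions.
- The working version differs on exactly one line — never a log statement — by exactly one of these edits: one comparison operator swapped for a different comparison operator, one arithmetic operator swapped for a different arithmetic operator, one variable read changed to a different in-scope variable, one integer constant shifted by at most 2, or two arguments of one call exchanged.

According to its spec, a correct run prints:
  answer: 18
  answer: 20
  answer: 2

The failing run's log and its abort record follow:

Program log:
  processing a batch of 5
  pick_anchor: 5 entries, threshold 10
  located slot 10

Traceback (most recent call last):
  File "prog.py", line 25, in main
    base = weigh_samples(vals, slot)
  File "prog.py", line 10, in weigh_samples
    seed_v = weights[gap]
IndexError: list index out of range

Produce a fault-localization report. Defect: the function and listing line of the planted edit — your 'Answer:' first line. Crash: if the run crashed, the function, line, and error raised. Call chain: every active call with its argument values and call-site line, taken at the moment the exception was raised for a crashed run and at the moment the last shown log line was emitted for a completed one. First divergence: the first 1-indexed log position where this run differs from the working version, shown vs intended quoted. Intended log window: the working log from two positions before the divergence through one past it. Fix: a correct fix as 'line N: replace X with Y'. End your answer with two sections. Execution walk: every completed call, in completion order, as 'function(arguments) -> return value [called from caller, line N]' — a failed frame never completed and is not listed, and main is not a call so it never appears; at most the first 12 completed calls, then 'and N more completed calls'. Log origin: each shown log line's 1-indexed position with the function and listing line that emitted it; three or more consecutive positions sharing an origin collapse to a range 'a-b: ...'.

Answer: the defect is in pick_anchor at line 5.
The tell: The log first diverges at position 3: the faulty run prints 'located slot 10' where the working version prints 'located slot 0'.
Crash: weigh_samples, line 10, IndexError.
Call chain: main -> weigh_samples([10, 12, 10, 6, 2], 10) (called at line 25).
First divergence: at position 3 the run shows 'located slot 10' where the working version logs 'located slot 0'.
Intended log window:
  1: processing a batch of 5
  2: pick_anchor: 5 entries, threshold 10
  3: located slot 0
  4: driver got 20
Execution walk:
  pick_anchor([10, 12, 10, 6, 2], 10) -> 10  [called from weigh_samples, line 8]
Origin of each log line:
  1 — main, line 24
  2 — pick_anchor, line 2
  3 — weigh_samples, line 9
A correct fix: line 5: replace `top` with `seed_v`.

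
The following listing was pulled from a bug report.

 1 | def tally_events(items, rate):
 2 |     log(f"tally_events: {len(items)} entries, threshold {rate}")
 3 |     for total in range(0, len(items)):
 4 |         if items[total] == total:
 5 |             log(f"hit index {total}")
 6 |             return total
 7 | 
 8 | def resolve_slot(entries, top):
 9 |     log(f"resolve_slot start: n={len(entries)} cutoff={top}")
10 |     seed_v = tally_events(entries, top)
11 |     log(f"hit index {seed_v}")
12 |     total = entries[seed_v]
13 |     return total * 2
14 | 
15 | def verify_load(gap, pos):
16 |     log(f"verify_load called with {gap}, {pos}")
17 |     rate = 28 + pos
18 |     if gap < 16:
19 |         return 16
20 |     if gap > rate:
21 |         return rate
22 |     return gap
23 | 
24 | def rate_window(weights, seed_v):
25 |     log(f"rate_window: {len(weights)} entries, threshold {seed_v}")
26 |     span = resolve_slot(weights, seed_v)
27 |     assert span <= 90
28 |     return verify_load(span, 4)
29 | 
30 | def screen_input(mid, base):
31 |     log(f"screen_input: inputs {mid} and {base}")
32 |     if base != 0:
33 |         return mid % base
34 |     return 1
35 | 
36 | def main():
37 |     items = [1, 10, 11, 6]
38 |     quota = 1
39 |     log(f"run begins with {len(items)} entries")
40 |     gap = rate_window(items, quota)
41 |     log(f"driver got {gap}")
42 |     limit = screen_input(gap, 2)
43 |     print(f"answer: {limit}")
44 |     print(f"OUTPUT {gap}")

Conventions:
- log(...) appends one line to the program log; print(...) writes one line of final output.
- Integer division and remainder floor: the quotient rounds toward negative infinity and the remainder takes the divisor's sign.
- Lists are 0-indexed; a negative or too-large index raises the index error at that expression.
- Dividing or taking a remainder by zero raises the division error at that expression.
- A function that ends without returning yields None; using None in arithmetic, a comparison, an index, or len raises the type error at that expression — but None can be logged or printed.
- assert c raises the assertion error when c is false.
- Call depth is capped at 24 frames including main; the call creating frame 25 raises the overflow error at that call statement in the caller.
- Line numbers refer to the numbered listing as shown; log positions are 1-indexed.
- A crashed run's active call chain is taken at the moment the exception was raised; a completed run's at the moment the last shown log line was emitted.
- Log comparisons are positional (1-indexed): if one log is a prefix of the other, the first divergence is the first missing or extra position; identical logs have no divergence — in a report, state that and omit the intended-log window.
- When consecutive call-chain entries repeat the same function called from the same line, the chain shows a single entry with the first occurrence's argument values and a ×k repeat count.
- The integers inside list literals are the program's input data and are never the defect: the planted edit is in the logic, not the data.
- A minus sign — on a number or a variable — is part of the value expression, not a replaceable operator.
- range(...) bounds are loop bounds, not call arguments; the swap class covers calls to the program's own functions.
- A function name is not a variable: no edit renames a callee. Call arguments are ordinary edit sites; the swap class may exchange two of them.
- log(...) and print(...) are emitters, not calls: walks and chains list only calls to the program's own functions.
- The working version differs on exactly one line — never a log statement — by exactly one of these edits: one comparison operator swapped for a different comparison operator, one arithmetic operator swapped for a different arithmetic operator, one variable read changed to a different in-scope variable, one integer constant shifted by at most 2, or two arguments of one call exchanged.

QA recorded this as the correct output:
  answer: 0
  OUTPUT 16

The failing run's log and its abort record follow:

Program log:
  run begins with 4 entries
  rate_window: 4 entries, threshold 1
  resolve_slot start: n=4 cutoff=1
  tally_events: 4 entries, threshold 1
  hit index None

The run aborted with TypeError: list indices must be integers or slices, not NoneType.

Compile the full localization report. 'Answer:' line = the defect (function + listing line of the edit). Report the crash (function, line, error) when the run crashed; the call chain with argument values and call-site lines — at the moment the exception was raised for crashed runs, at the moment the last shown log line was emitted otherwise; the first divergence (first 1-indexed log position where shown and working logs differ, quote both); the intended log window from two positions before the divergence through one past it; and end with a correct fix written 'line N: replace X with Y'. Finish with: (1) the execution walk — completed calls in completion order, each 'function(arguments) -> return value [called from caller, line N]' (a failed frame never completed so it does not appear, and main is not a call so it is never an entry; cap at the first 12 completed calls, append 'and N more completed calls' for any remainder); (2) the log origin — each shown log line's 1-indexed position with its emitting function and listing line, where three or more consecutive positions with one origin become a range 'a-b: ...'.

Answer: the defect is in tally_events at line 4.
Key observation: Log line 5 is where behavior first shows: 'hit index None' appears instead of 'hit index 0'.
Crash: resolve_slot, line 12, TypeError.
Call chain: main -> rate_window([1, 10, 11, 6], 1) (called at line 40) -> resolve_slot([1, 10, 11, 6], 1) (called at line 26).
First divergence: position 5 — the shown line 'hit index None' should read 'hit index 0'.
Intended log window:
  3: resolve_slot start: n=4 cutoff=1
  4: tally_events: 4 entries, threshold 1
  5: hit index 0
  6: hit index 0
Execution walk:
  tally_events([1, 10, 11, 6], 1) -> None  [called from resolve_slot, line 10]
Log line origins:
  1: logged in main at line 39
  2: logged in rate_window at line 25
  3: logged in resolve_slot at line 9
  4: logged in tally_events at line 2
  5: logged in resolve_slot at line 11
A correct fix: line 4: replace `items[total] == total` with `items[total] == rate`.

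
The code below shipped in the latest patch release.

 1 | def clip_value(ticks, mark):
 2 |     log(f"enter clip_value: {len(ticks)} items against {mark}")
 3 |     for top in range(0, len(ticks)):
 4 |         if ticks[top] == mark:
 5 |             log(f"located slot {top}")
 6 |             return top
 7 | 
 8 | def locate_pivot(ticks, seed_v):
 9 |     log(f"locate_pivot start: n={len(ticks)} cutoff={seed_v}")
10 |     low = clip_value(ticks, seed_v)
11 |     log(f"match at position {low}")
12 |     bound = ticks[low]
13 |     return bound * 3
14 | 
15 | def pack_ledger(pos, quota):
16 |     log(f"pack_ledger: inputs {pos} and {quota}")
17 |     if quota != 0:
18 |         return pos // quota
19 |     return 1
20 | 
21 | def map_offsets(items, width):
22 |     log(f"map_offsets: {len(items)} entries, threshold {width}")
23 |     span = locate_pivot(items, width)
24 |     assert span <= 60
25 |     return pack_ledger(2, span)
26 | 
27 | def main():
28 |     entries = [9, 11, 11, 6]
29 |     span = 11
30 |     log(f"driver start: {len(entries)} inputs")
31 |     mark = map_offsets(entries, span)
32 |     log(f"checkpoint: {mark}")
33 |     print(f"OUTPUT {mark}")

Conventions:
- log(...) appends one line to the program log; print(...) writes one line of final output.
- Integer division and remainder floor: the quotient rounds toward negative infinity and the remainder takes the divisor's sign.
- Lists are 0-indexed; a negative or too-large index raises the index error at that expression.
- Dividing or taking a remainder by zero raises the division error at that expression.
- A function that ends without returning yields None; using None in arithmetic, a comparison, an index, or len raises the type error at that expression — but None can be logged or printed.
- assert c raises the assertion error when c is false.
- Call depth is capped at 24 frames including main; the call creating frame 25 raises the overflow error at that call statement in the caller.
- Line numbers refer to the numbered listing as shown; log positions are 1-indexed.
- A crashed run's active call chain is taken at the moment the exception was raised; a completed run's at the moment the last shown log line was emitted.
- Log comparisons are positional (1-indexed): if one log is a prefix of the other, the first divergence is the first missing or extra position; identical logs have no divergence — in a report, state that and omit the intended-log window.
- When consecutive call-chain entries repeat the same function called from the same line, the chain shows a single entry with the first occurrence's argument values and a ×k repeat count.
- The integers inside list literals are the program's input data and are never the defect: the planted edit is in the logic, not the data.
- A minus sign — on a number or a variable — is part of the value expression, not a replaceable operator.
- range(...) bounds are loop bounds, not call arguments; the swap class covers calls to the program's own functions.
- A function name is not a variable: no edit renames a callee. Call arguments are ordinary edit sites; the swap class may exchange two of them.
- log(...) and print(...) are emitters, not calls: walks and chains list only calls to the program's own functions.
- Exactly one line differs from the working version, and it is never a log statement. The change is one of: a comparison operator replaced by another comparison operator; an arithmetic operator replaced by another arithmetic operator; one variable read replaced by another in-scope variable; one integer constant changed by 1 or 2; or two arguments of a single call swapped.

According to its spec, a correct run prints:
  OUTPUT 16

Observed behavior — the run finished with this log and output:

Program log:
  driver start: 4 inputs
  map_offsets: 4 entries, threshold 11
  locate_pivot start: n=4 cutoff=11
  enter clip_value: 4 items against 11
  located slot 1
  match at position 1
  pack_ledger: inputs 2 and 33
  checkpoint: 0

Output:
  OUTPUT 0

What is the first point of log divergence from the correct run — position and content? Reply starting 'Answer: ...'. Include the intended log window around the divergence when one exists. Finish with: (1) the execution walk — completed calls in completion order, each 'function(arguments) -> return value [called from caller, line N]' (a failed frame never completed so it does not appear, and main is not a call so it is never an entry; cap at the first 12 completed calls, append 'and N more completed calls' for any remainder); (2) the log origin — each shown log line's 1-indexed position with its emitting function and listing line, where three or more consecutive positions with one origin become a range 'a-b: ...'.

Answer: position 7 — the shown line 'pack_ledger: inputs 2 and 33' should read 'pack_ledger: inputs 33 and 2'.
Intended log window:
  5: located slot 1
  6: match at position 1
  7: pack_ledger: inputs 33 and 2
  8: checkpoint: 16
Execution walk:
  clip_value([9, 11, 11, 6], 11) -> 1  [called from locate_pivot, line 10]
  locate_pivot([9, 11, 11, 6], 11) -> 33  [called from map_offsets, line 23]
  pack_ledger(2, 33) -> 0  [called from map_offsets, line 25]
  map_offsets([9, 11, 11, 6], 11) -> 0  [called from main, line 31]
Log line origins:
  1: logged in main at line 30
  2: logged in map_offsets at line 22
  3: logged in locate_pivot at line 9
  4: logged in clip_value at line 2
  5: logged in clip_value at line 5
  6: logged in locate_pivot at line 11
  7: logged in pack_ledger at line 16
  8: logged in main at line 32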